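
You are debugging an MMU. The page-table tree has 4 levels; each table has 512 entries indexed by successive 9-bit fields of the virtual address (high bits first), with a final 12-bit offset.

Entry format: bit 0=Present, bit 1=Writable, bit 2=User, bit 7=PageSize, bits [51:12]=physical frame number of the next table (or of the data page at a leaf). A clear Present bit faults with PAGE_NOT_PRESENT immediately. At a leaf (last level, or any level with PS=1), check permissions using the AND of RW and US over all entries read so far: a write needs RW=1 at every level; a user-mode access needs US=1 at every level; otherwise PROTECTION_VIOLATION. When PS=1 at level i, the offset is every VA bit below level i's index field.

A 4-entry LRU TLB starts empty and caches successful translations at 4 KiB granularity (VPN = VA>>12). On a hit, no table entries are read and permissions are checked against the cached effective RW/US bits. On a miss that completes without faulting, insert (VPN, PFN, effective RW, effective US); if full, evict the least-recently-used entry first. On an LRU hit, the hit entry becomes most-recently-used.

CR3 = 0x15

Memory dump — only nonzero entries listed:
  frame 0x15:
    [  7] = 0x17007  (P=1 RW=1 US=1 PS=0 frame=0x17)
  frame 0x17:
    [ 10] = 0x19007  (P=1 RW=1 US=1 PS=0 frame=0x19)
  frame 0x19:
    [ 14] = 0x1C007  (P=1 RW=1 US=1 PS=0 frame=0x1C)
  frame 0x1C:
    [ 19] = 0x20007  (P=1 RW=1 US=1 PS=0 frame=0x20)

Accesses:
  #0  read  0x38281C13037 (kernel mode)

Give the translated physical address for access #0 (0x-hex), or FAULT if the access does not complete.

Trace:
#0 VA=0x38281C13037 (r,kernel):
  lvl0: tbl 0x15, slot 7 ⇒ 0x17007 (P1/RW1/US1/PS0)
  lvl1: tbl 0x17, slot 10 ⇒ 0x19007 (P1/RW1/US1/PS0)
  lvl2: tbl 0x19, slot 14 ⇒ 0x1C007 (P1/RW1/US1/PS0)
  lvl3: tbl 0x1C, slot 19 ⇒ 0x20007 (P1/RW1/US1/PS0)
  ⇒ phys 0x20037  [4 reads]

Access #0 PA: 0x20037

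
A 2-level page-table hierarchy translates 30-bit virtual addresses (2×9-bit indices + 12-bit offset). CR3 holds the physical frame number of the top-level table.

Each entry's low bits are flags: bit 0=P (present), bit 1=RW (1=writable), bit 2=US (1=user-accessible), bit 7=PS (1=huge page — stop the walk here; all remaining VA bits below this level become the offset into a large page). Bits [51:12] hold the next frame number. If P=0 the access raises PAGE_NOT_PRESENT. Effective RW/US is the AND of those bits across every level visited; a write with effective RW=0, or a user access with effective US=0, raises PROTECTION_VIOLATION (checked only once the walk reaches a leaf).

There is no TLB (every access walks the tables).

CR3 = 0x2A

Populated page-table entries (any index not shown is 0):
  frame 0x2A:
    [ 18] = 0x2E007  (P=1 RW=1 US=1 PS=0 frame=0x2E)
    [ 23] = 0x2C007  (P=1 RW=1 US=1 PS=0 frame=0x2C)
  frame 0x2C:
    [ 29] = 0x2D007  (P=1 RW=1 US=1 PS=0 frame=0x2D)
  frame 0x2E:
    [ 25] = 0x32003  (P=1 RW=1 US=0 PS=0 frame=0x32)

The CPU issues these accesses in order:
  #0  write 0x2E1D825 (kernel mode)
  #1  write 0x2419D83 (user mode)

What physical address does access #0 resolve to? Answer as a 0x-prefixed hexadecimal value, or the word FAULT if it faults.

Trace:
#0 VA=0x2E1D825 (w,kernel):
  lvl0: tbl 0x2A, slot 23 ⇒ 0x2C007 (P1/RW1/US1/PS0)
  lvl1: tbl 0x2C, slot 29 ⇒ 0x2D007 (P1/RW1/US1/PS0)
  ⇒ phys 0x2D825  [2 reads]
#1 VA=0x2419D83 (w,user):
  lvl0: tbl 0x2A, slot 18 ⇒ 0x2E007 (P1/RW1/US1/PS0)
  lvl1: tbl 0x2E, slot 25 ⇒ 0x32003 (P1/RW1/US0/PS0)
  ⇒ fault: PROTECTION_VIOLATION  — 2 lookups

Access #0 PA: 0x2D825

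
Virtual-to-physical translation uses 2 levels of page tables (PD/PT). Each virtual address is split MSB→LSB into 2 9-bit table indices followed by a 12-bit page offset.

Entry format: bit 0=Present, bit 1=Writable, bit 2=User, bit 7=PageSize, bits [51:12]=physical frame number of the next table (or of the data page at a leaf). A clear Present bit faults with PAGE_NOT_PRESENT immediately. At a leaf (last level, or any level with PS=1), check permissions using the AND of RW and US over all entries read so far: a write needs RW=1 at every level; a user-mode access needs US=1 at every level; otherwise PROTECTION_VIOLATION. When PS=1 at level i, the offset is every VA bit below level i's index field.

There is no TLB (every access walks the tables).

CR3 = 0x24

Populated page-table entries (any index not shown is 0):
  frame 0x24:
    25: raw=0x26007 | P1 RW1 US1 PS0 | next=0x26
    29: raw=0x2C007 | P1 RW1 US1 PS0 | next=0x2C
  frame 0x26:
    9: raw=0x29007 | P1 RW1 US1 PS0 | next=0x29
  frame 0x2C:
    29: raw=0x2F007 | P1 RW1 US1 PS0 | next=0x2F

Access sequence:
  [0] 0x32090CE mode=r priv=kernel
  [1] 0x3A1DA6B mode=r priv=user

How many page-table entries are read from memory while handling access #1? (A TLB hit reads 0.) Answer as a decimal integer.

Walk each access:
#0 VA=0x32090CE (r,kernel):
  [0] read 0x24 idx=25: raw=0x26007 flags P=1 W=1 U=1 S=0
  [1] read 0x26 idx=9: raw=0x29007 flags P=1 W=1 U=1 S=0
  ✓ 0x290CE  — 2 lookups
#1 VA=0x3A1DA6B (r,user):
  [0] read 0x24 idx=29: raw=0x2C007 flags P=1 W=1 U=1 S=0
  [1] read 0x2C idx=29: raw=0x2F007 flags P=1 W=1 U=1 S=0
  ✓ 0x2FA6B  — 2 lookups

Entries read for #1: 2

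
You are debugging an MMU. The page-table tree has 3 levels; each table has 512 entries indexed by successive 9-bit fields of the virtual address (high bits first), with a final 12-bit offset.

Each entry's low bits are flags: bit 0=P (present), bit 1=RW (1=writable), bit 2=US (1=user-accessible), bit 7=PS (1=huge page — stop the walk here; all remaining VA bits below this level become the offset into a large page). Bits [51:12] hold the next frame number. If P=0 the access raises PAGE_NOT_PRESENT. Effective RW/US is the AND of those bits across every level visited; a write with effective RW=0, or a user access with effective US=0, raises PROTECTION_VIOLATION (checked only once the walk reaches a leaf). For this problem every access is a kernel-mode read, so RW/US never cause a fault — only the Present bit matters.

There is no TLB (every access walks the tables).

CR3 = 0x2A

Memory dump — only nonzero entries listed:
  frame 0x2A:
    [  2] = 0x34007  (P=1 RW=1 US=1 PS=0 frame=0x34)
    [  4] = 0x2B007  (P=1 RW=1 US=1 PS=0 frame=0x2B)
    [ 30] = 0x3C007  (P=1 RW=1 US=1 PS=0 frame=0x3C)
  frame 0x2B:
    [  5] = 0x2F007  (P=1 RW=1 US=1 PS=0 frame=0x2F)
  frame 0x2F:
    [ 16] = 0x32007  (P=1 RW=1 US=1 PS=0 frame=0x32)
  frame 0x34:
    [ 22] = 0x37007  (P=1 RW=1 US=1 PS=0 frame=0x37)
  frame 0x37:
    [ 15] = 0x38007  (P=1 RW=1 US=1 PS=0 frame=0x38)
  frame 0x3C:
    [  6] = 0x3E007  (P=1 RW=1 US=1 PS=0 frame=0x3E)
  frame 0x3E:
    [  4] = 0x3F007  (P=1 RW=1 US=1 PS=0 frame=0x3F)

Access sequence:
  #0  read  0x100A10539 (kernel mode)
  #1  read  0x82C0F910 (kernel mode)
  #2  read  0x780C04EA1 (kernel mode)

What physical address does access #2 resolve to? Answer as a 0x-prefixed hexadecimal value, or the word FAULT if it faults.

Per-access translation:
#0 VA=0x100A10539 (r,kernel):
  L0: frame=0x2A idx=4 entry=0x2B007 [P=1 RW=1 US=1 PS=0]
  L1: frame=0x2B idx=5 entry=0x2F007 [P=1 RW=1 US=1 PS=0]
  L2: frame=0x2F idx=16 entry=0x32007 [P=1 RW=1 US=1 PS=0]
  → PA=0x32539  (3 entries read)
#1 VA=0x82C0F910 (r,kernel):
  L0: frame=0x2A idx=2 entry=0x34007 [P=1 RW=1 US=1 PS=0]
  L1: frame=0x34 idx=22 entry=0x37007 [P=1 RW=1 US=1 PS=0]
  L2: frame=0x37 idx=15 entry=0x38007 [P=1 RW=1 US=1 PS=0]
  → PA=0x38910  (3 entries read)
#2 VA=0x780C04EA1 (r,kernel):
  L0: frame=0x2A idx=30 entry=0x3C007 [P=1 RW=1 US=1 PS=0]
  L1: frame=0x3C idx=6 entry=0x3E007 [P=1 RW=1 US=1 PS=0]
  L2: frame=0x3E idx=4 entry=0x3F007 [P=1 RW=1 US=1 PS=0]
  → PA=0x3FEA1  (3 entries read)

Access #2 PA: 0x3FEA1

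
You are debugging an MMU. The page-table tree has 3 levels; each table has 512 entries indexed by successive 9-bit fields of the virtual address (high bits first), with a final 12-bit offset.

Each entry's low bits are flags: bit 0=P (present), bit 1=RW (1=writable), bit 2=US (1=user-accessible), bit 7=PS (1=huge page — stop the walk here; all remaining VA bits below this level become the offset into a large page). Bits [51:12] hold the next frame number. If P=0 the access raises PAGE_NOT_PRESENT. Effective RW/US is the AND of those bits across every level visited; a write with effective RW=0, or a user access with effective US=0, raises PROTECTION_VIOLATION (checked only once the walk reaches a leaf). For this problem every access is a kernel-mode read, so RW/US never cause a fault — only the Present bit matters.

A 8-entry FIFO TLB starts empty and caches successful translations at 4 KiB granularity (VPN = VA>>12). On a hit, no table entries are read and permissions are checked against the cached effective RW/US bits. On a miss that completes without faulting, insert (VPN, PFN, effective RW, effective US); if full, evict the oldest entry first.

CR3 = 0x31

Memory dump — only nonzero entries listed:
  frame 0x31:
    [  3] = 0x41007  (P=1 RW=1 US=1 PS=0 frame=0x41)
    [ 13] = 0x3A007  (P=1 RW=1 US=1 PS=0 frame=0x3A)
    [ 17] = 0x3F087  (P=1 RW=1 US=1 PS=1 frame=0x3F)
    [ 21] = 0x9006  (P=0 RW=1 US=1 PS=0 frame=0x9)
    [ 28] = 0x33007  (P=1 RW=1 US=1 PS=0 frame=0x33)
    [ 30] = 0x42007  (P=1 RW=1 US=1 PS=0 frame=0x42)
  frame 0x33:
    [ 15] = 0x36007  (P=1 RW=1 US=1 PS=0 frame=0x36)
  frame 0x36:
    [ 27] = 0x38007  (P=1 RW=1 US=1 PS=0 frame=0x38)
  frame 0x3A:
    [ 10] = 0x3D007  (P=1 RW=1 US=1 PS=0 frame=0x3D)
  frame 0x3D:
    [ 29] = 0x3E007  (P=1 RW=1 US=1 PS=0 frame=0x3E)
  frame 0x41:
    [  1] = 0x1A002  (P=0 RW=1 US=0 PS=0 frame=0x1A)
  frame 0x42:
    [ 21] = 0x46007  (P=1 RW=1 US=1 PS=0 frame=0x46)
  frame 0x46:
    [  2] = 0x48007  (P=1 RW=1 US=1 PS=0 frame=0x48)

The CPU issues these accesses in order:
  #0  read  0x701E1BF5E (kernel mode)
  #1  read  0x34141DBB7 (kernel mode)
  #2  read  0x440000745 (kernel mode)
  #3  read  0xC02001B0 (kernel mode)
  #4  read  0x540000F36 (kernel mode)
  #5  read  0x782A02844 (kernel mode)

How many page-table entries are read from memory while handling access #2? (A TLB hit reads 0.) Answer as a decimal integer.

Per-access translation:
#0 VA=0x701E1BF5E (r,kernel):
  [0] read 0x31 idx=28: raw=0x33007 flags P=1 W=1 U=1 S=0
  [1] read 0x33 idx=15: raw=0x36007 flags P=1 W=1 U=1 S=0
  [2] read 0x36 idx=27: raw=0x38007 flags P=1 W=1 U=1 S=0
  ✓ 0x38F5E  — 3 lookups
#1 VA=0x34141DBB7 (r,kernel):
  [0] read 0x31 idx=13: raw=0x3A007 flags P=1 W=1 U=1 S=0
  [1] read 0x3A idx=10: raw=0x3D007 flags P=1 W=1 U=1 S=0
  [2] read 0x3D idx=29: raw=0x3E007 flags P=1 W=1 U=1 S=0
  ✓ 0x3EBB7  — 3 lookups
#2 VA=0x440000745 (r,kernel):
  [0] read 0x31 idx=17: raw=0x3F087 flags P=1 W=1 U=1 S=1
  ✓ 0x3F745 (huge @L0)  — 1 lookups
#3 VA=0xC02001B0 (r,kernel):
  [0] read 0x31 idx=3: raw=0x41007 flags P=1 W=1 U=1 S=0
  [1] read 0x41 idx=1: raw=0x1A002 flags P=0 W=1 U=0 S=0
  ⇒ fault: PAGE_NOT_PRESENT  — 2 lookups
#4 VA=0x540000F36 (r,kernel):
  [0] read 0x31 idx=21: raw=0x9006 flags P=0 W=1 U=1 S=0
  ⇒ fault: PAGE_NOT_PRESENT  — 1 lookups
#5 VA=0x782A02844 (r,kernel):
  [0] read 0x31 idx=30: raw=0x42007 flags P=1 W=1 U=1 S=0
  [1] read 0x42 idx=21: raw=0x46007 flags P=1 W=1 U=1 S=0
  [2] read 0x46 idx=2: raw=0x48007 flags P=1 W=1 U=1 S=0
  ✓ 0x48844  — 3 lookups

Entries read for #2: 1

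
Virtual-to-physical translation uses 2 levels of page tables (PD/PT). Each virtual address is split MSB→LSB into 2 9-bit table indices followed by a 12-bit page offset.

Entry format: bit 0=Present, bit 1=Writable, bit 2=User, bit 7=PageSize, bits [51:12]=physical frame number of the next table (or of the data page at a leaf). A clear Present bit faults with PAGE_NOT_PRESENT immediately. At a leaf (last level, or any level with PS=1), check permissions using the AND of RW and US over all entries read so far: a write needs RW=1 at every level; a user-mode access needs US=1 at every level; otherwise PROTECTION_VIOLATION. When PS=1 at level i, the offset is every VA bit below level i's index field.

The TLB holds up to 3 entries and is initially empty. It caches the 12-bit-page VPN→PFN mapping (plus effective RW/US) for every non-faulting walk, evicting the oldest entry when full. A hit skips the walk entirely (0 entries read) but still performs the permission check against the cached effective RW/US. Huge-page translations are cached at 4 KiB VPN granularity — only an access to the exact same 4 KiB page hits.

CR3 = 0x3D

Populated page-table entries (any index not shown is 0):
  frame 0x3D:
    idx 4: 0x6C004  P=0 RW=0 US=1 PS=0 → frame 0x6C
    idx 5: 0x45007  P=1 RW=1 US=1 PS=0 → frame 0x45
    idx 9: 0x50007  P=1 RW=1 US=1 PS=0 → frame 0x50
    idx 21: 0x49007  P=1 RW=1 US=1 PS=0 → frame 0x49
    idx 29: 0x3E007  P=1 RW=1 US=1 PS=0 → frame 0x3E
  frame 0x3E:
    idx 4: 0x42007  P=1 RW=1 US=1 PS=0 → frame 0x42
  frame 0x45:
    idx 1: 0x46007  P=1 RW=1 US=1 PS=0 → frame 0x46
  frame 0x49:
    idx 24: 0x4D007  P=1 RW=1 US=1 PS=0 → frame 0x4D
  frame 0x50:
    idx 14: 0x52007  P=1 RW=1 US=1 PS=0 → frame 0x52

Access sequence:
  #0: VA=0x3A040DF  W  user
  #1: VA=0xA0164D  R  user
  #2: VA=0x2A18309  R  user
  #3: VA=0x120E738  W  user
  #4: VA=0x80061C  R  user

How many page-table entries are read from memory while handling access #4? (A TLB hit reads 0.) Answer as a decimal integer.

Walk each access:
#0 VA=0x3A040DF (w,user):
  L0 @0x3D[29] → 0x3E007  P=1,RW=1,US=1,PS=0
  L1 @0x3E[4] → 0x42007  P=1,RW=1,US=1,PS=0
  ✓ 0x420DF  — 2 lookups
#1 VA=0xA0164D (r,user):
  L0 @0x3D[5] → 0x45007  P=1,RW=1,US=1,PS=0
  L1 @0x45[1] → 0x46007  P=1,RW=1,US=1,PS=0
  ✓ 0x4664D  — 2 lookups
#2 VA=0x2A18309 (r,user):
  L0 @0x3D[21] → 0x49007  P=1,RW=1,US=1,PS=0
  L1 @0x49[24] → 0x4D007  P=1,RW=1,US=1,PS=0
  ✓ 0x4D309  — 2 lookups
#3 VA=0x120E738 (w,user):
  L0 @0x3D[9] → 0x50007  P=1,RW=1,US=1,PS=0
  L1 @0x50[14] → 0x52007  P=1,RW=1,US=1,PS=0
  ✓ 0x52738  — 2 lookups
#4 VA=0x80061C (r,user):
  L0 @0x3D[4] → 0x6C004  P=0,RW=0,US=1,PS=0
  → PAGE_NOT_PRESENT  (1 entries read)

Entries read for #4: 1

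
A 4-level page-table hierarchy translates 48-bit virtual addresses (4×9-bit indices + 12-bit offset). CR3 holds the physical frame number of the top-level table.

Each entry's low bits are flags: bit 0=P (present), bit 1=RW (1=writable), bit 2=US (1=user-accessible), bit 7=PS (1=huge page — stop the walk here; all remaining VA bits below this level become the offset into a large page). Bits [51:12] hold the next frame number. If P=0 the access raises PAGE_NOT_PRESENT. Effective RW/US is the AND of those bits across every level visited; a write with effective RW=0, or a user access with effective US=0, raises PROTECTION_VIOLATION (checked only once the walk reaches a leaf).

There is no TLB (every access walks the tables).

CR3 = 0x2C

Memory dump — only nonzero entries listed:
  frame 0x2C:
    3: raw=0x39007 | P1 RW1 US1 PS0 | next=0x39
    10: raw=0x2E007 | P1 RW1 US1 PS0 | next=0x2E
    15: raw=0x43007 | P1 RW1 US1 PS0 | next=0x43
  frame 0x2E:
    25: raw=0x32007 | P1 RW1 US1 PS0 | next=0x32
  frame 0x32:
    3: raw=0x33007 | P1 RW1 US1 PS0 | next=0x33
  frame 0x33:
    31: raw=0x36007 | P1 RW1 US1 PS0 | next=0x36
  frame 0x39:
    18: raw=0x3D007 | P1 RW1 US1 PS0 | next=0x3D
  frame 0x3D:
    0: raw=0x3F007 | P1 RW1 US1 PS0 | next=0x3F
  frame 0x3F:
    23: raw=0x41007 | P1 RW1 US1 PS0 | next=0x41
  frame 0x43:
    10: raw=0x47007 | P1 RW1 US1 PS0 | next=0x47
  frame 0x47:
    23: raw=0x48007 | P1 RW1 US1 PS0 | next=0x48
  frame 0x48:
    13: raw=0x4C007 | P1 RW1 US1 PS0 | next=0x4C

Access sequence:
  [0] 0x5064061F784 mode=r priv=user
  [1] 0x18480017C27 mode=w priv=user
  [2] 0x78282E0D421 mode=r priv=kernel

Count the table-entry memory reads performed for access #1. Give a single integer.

Per-access translation:
#0 VA=0x5064061F784 (r,user):
  L0: frame=0x2C idx=10 entry=0x2E007 [P=1 RW=1 US=1 PS=0]
  L1: frame=0x2E idx=25 entry=0x32007 [P=1 RW=1 US=1 PS=0]
  L2: frame=0x32 idx=3 entry=0x33007 [P=1 RW=1 US=1 PS=0]
  L3: frame=0x33 idx=31 entry=0x36007 [P=1 RW=1 US=1 PS=0]
  ⇒ phys 0x36784  [4 reads]
#1 VA=0x18480017C27 (w,user):
  L0: frame=0x2C idx=3 entry=0x39007 [P=1 RW=1 US=1 PS=0]
  L1: frame=0x39 idx=18 entry=0x3D007 [P=1 RW=1 US=1 PS=0]
  L2: frame=0x3D idx=0 entry=0x3F007 [P=1 RW=1 US=1 PS=0]
  L3: frame=0x3F idx=23 entry=0x41007 [P=1 RW=1 US=1 PS=0]
  ⇒ phys 0x41C27  [4 reads]
#2 VA=0x78282E0D421 (r,kernel):
  L0: frame=0x2C idx=15 entry=0x43007 [P=1 RW=1 US=1 PS=0]
  L1: frame=0x43 idx=10 entry=0x47007 [P=1 RW=1 US=1 PS=0]
  L2: frame=0x47 idx=23 entry=0x48007 [P=1 RW=1 US=1 PS=0]
  L3: frame=0x48 idx=13 entry=0x4C007 [P=1 RW=1 US=1 PS=0]
  ⇒ phys 0x4C421  [4 reads]

Entries read for #1: 4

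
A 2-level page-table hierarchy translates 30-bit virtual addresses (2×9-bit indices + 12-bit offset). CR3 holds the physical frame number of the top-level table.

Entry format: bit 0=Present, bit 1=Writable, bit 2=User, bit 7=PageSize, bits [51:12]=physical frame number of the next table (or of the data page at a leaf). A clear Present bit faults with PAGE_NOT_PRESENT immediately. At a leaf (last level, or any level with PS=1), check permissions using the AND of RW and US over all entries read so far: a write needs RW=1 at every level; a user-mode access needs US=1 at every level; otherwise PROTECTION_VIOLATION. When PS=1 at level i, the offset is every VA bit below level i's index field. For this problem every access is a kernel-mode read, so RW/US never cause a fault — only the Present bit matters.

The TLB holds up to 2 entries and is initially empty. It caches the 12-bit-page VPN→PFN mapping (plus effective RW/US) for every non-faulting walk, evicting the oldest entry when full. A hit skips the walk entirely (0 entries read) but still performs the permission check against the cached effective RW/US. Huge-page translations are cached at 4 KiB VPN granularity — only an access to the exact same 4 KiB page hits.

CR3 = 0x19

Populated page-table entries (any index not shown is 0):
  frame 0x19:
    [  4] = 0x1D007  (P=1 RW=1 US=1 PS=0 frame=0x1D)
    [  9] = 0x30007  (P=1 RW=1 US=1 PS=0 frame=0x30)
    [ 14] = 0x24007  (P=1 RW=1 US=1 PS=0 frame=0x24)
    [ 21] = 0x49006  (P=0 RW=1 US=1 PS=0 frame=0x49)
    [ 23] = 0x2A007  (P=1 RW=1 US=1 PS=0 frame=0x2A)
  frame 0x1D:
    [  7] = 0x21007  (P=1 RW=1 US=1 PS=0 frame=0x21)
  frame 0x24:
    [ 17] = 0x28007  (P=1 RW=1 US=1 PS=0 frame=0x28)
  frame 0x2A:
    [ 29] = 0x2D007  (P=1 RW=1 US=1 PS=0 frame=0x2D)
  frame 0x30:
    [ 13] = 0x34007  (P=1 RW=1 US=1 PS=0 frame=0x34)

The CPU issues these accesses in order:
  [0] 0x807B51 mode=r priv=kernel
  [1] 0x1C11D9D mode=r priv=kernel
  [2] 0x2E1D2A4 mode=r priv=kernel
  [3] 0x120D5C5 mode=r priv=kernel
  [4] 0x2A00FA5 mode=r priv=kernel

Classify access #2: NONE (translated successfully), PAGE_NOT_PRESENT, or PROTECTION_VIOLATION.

Trace:
#0 VA=0x807B51 (r,kernel):
  [0] read 0x19 idx=4: raw=0x1D007 flags P=1 W=1 U=1 S=0
  [1] read 0x1D idx=7: raw=0x21007 flags P=1 W=1 U=1 S=0
  ✓ 0x21B51  — 2 lookups
#1 VA=0x1C11D9D (r,kernel):
  [0] read 0x19 idx=14: raw=0x24007 flags P=1 W=1 U=1 S=0
  [1] read 0x24 idx=17: raw=0x28007 flags P=1 W=1 U=1 S=0
  ✓ 0x28D9D  — 2 lookups
#2 VA=0x2E1D2A4 (r,kernel):
  [0] read 0x19 idx=23: raw=0x2A007 flags P=1 W=1 U=1 S=0
  [1] read 0x2A idx=29: raw=0x2D007 flags P=1 W=1 U=1 S=0
  ✓ 0x2D2A4  — 2 lookups
#3 VA=0x120D5C5 (r,kernel):
  [0] read 0x19 idx=9: raw=0x30007 flags P=1 W=1 U=1 S=0
  [1] read 0x30 idx=13: raw=0x34007 flags P=1 W=1 U=1 S=0
  ✓ 0x345C5  — 2 lookups
#4 VA=0x2A00FA5 (r,kernel):
  [0] read 0x19 idx=21: raw=0x49006 flags P=0 W=1 U=1 S=0
  ⇒ fault: PAGE_NOT_PRESENT  — 1 lookups

Access #2 fault: NONE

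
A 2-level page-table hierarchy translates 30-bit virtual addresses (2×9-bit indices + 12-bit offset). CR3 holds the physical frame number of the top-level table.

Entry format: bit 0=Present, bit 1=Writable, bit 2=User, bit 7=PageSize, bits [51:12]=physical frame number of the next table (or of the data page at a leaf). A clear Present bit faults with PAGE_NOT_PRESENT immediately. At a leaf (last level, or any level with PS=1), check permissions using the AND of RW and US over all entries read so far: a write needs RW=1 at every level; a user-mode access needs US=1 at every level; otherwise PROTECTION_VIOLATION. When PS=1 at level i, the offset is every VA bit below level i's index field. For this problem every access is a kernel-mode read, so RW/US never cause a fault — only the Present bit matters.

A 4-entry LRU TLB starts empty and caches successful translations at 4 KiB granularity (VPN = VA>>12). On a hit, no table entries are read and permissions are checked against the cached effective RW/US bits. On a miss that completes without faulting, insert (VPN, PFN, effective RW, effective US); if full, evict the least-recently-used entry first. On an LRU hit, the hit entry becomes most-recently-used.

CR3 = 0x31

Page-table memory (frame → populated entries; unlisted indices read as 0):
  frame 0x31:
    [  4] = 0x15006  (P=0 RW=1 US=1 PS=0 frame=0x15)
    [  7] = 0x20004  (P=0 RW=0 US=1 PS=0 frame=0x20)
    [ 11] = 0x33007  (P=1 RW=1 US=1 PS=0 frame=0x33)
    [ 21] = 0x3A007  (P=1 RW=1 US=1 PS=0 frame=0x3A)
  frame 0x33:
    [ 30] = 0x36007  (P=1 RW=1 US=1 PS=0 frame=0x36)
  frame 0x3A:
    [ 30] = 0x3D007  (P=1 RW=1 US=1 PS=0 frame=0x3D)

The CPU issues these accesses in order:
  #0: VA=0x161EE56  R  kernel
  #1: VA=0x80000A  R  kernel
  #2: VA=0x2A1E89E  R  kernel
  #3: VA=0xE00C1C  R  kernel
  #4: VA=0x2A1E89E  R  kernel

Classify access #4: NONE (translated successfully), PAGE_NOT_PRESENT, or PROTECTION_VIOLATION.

Trace:
#0 VA=0x161EE56 (r,kernel):
  lvl0: tbl 0x31, slot 11 ⇒ 0x33007 (P1/RW1/US1/PS0)
  lvl1: tbl 0x33, slot 30 ⇒ 0x36007 (P1/RW1/US1/PS0)
  ✓ 0x36E56  — 2 lookups
#1 VA=0x80000A (r,kernel):
  lvl0: tbl 0x31, slot 4 ⇒ 0x15006 (P0/RW1/US1/PS0)
  ⇒ fault: PAGE_NOT_PRESENT  — 1 lookups
#2 VA=0x2A1E89E (r,kernel):
  lvl0: tbl 0x31, slot 21 ⇒ 0x3A007 (P1/RW1/US1/PS0)
  lvl1: tbl 0x3A, slot 30 ⇒ 0x3D007 (P1/RW1/US1/PS0)
  ✓ 0x3D89E  — 2 lookups
#3 VA=0xE00C1C (r,kernel):
  lvl0: tbl 0x31, slot 7 ⇒ 0x20004 (P0/RW0/US1/PS0)
  ⇒ fault: PAGE_NOT_PRESENT  — 1 lookups
#4 VA=0x2A1E89E (r,kernel):
  TLB hit vpn=0x2A1E → PA=0x3D89E

Access #4 fault: NONE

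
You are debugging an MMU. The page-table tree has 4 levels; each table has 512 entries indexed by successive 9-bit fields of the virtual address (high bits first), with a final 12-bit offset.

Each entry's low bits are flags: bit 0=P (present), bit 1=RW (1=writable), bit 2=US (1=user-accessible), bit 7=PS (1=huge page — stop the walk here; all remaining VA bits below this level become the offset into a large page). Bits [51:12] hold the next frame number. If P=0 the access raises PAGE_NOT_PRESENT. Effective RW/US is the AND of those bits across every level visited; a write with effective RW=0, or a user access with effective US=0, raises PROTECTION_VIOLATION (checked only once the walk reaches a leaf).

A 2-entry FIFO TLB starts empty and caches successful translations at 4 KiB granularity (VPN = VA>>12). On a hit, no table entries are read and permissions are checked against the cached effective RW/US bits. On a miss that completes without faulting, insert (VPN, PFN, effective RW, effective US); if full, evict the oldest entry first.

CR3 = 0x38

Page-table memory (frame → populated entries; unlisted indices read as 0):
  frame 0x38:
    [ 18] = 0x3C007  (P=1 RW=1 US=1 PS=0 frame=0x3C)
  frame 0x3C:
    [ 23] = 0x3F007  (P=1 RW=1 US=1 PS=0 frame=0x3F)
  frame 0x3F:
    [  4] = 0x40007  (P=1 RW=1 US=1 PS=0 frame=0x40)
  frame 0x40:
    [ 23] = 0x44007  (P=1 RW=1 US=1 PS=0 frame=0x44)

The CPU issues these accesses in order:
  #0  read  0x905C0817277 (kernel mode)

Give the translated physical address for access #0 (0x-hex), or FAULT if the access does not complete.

Per-access translation:
#0 VA=0x905C0817277 (r,kernel):
  L0: frame=0x38 idx=18 entry=0x3C007 [P=1 RW=1 US=1 PS=0]
  L1: frame=0x3C idx=23 entry=0x3F007 [P=1 RW=1 US=1 PS=0]
  L2: frame=0x3F idx=4 entry=0x40007 [P=1 RW=1 US=1 PS=0]
  L3: frame=0x40 idx=23 entry=0x44007 [P=1 RW=1 US=1 PS=0]
  ⇒ phys 0x44277  [4 reads]

Access #0 PA: 0x44277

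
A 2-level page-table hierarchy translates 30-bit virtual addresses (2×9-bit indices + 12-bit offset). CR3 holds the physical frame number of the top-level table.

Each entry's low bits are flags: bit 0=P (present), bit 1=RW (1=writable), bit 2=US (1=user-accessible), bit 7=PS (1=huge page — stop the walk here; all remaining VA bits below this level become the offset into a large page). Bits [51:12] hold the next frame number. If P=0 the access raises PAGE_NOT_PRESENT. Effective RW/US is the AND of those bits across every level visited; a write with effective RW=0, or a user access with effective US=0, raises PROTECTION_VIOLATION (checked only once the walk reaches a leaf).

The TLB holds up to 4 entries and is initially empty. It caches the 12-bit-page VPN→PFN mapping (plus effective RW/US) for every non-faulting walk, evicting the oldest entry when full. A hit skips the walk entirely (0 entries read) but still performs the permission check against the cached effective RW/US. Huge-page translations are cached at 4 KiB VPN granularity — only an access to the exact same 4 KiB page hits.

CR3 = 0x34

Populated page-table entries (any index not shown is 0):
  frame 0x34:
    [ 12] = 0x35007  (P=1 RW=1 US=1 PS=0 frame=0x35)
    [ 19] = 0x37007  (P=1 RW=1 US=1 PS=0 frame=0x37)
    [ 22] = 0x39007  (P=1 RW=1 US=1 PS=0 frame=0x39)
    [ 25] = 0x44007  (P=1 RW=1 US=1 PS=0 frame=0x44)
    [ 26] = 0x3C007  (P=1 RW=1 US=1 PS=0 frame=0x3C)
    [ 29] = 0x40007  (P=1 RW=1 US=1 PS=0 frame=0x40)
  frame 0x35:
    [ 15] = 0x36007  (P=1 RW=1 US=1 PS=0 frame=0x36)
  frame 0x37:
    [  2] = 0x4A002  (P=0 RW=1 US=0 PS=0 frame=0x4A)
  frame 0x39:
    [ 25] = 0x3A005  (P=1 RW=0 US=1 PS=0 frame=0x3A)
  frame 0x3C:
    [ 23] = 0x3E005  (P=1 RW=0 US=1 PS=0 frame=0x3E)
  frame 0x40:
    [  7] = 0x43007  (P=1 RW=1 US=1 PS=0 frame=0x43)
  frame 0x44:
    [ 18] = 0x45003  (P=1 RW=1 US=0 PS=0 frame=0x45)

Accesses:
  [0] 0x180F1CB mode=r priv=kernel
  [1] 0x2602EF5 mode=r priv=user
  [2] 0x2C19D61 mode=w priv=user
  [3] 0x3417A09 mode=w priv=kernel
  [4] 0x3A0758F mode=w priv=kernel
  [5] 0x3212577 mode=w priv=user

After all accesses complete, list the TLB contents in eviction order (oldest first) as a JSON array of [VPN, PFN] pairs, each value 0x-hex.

Per-access translation:
#0 VA=0x180F1CB (r,kernel):
  lvl0: tbl 0x34, slot 12 ⇒ 0x35007 (P1/RW1/US1/PS0)
  lvl1: tbl 0x35, slot 15 ⇒ 0x36007 (P1/RW1/US1/PS0)
  ✓ 0x361CB  — 2 lookups
#1 VA=0x2602EF5 (r,user):
  lvl0: tbl 0x34, slot 19 ⇒ 0x37007 (P1/RW1/US1/PS0)
  lvl1: tbl 0x37, slot 2 ⇒ 0x4A002 (P0/RW1/US0/PS0)
  → PAGE_NOT_PRESENT  (2 entries read)
#2 VA=0x2C19D61 (w,user):
  lvl0: tbl 0x34, slot 22 ⇒ 0x39007 (P1/RW1/US1/PS0)
  lvl1: tbl 0x39, slot 25 ⇒ 0x3A005 (P1/RW0/US1/PS0)
  → PROTECTION_VIOLATION  (2 entries read)
#3 VA=0x3417A09 (w,kernel):
  lvl0: tbl 0x34, slot 26 ⇒ 0x3C007 (P1/RW1/US1/PS0)
  lvl1: tbl 0x3C, slot 23 ⇒ 0x3E005 (P1/RW0/US1/PS0)
  → PROTECTION_VIOLATION  (2 entries read)
#4 VA=0x3A0758F (w,kernel):
  lvl0: tbl 0x34, slot 29 ⇒ 0x40007 (P1/RW1/US1/PS0)
  lvl1: tbl 0x40, slot 7 ⇒ 0x43007 (P1/RW1/US1/PS0)
  ✓ 0x4358F  — 2 lookups
#5 VA=0x3212577 (w,user):
  lvl0: tbl 0x34, slot 25 ⇒ 0x44007 (P1/RW1/US1/PS0)
  lvl1: tbl 0x44, slot 18 ⇒ 0x45003 (P1/RW1/US0/PS0)
  → PROTECTION_VIOLATION  (2 entries read)

TLB: [["0x180F", "0x36"], ["0x3A07", "0x43"]]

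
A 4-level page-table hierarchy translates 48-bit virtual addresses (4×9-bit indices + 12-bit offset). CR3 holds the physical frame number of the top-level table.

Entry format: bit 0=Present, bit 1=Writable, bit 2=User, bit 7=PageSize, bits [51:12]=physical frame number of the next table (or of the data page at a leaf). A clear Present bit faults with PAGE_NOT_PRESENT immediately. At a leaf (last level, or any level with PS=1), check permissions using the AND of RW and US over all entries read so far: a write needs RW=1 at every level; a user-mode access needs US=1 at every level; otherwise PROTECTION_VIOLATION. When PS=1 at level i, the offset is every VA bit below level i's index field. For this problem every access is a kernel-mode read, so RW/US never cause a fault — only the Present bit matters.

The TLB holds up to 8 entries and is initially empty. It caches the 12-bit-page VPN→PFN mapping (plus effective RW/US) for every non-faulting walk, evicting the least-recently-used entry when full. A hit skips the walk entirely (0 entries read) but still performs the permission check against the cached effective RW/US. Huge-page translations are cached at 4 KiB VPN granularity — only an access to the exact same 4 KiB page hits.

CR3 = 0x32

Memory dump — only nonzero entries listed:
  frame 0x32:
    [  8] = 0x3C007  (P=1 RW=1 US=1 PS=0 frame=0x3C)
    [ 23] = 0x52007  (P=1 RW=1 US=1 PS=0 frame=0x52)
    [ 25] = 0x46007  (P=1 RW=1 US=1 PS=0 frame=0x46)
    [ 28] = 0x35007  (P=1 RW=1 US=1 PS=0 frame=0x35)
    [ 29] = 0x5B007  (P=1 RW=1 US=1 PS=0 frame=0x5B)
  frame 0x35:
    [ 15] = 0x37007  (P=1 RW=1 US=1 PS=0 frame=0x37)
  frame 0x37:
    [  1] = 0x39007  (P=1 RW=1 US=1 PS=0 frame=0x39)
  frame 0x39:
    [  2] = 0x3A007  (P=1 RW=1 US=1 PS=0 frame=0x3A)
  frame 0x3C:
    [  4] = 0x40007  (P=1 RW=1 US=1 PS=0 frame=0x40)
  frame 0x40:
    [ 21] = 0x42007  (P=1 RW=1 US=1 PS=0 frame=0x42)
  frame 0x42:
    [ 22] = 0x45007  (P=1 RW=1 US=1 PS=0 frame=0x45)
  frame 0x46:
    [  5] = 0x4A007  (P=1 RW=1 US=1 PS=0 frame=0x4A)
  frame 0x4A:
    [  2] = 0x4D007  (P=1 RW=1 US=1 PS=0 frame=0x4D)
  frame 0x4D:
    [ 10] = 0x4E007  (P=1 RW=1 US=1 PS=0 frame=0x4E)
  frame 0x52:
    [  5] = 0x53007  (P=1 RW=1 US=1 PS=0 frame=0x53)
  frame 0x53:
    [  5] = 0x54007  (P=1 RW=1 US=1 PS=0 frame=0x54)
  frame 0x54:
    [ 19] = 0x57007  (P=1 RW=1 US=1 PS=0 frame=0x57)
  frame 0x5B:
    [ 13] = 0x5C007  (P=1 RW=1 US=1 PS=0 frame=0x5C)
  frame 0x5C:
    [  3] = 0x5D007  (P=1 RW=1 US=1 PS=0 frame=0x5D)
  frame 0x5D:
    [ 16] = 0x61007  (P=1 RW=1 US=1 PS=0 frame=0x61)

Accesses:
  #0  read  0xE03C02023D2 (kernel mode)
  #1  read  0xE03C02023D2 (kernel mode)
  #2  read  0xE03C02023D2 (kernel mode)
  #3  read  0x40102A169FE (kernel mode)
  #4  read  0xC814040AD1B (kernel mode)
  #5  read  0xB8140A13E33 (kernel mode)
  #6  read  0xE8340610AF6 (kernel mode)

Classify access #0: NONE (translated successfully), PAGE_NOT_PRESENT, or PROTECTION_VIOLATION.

Trace:
#0 VA=0xE03C02023D2 (r,kernel):
  L0: frame=0x32 idx=28 entry=0x35007 [P=1 RW=1 US=1 PS=0]
  L1: frame=0x35 idx=15 entry=0x37007 [P=1 RW=1 US=1 PS=0]
  L2: frame=0x37 idx=1 entry=0x39007 [P=1 RW=1 US=1 PS=0]
  L3: frame=0x39 idx=2 entry=0x3A007 [P=1 RW=1 US=1 PS=0]
  → PA=0x3A3D2  (4 entries read)
#1 VA=0xE03C02023D2 (r,kernel):
  TLB hit vpn=0xE03C0202 → PA=0x3A3D2
#2 VA=0xE03C02023D2 (r,kernel):
  TLB hit vpn=0xE03C0202 → PA=0x3A3D2
#3 VA=0x40102A169FE (r,kernel):
  L0: frame=0x32 idx=8 entry=0x3C007 [P=1 RW=1 US=1 PS=0]
  L1: frame=0x3C idx=4 entry=0x40007 [P=1 RW=1 US=1 PS=0]
  L2: frame=0x40 idx=21 entry=0x42007 [P=1 RW=1 US=1 PS=0]
  L3: frame=0x42 idx=22 entry=0x45007 [P=1 RW=1 US=1 PS=0]
  → PA=0x459FE  (4 entries read)
#4 VA=0xC814040AD1B (r,kernel):
  L0: frame=0x32 idx=25 entry=0x46007 [P=1 RW=1 US=1 PS=0]
  L1: frame=0x46 idx=5 entry=0x4A007 [P=1 RW=1 US=1 PS=0]
  L2: frame=0x4A idx=2 entry=0x4D007 [P=1 RW=1 US=1 PS=0]
  L3: frame=0x4D idx=10 entry=0x4E007 [P=1 RW=1 US=1 PS=0]
  → PA=0x4ED1B  (4 entries read)
#5 VA=0xB8140A13E33 (r,kernel):
  L0: frame=0x32 idx=23 entry=0x52007 [P=1 RW=1 US=1 PS=0]
  L1: frame=0x52 idx=5 entry=0x53007 [P=1 RW=1 US=1 PS=0]
  L2: frame=0x53 idx=5 entry=0x54007 [P=1 RW=1 US=1 PS=0]
  L3: frame=0x54 idx=19 entry=0x57007 [P=1 RW=1 US=1 PS=0]
  → PA=0x57E33  (4 entries read)
#6 VA=0xE8340610AF6 (r,kernel):
  L0: frame=0x32 idx=29 entry=0x5B007 [P=1 RW=1 US=1 PS=0]
  L1: frame=0x5B idx=13 entry=0x5C007 [P=1 RW=1 US=1 PS=0]
  L2: frame=0x5C idx=3 entry=0x5D007 [P=1 RW=1 US=1 PS=0]
  L3: frame=0x5D idx=16 entry=0x61007 [P=1 RW=1 US=1 PS=0]
  → PA=0x61AF6  (4 entries read)

Access #0 fault: NONE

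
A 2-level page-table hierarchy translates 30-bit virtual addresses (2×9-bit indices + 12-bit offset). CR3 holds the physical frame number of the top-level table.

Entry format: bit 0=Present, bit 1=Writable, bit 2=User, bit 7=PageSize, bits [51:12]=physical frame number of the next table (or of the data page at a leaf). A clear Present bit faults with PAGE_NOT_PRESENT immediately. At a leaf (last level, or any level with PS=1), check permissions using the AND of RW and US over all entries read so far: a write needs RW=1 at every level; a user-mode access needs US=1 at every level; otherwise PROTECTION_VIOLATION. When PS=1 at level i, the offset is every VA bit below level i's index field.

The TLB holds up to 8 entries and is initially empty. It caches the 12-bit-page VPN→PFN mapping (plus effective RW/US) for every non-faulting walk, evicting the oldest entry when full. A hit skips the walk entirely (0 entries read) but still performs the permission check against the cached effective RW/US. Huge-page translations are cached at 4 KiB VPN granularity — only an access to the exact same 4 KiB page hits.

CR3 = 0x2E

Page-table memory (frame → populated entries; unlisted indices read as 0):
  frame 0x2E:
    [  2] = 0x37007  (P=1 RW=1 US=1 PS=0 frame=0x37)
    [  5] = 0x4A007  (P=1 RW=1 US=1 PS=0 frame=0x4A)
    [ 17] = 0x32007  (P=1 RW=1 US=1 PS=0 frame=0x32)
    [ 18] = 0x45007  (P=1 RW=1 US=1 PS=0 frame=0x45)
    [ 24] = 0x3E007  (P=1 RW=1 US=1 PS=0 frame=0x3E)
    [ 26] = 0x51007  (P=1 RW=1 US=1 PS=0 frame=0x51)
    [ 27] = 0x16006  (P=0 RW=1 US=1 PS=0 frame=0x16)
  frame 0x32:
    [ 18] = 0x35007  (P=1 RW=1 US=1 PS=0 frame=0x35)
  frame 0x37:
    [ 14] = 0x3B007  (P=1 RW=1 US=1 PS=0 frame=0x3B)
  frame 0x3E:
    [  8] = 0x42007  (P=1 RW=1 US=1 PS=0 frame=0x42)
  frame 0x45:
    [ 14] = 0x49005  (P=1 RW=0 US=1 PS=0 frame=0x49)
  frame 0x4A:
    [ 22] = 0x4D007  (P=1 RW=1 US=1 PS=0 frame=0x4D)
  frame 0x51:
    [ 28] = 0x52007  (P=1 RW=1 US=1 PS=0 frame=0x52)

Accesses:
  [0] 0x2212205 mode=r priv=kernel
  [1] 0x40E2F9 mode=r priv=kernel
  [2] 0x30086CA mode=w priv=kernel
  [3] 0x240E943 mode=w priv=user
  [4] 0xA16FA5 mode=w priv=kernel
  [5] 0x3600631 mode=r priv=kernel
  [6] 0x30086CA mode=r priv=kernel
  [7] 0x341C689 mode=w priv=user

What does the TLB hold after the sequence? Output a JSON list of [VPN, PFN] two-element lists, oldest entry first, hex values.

Per-access translation:
#0 VA=0x2212205 (r,kernel):
  L0: frame=0x2E idx=17 entry=0x32007 [P=1 RW=1 US=1 PS=0]
  L1: frame=0x32 idx=18 entry=0x35007 [P=1 RW=1 US=1 PS=0]
  ✓ 0x35205  — 2 lookups
#1 VA=0x40E2F9 (r,kernel):
  L0: frame=0x2E idx=2 entry=0x37007 [P=1 RW=1 US=1 PS=0]
  L1: frame=0x37 idx=14 entry=0x3B007 [P=1 RW=1 US=1 PS=0]
  ✓ 0x3B2F9  — 2 lookups
#2 VA=0x30086CA (w,kernel):
  L0: frame=0x2E idx=24 entry=0x3E007 [P=1 RW=1 US=1 PS=0]
  L1: frame=0x3E idx=8 entry=0x42007 [P=1 RW=1 US=1 PS=0]
  ✓ 0x426CA  — 2 lookups
#3 VA=0x240E943 (w,user):
  L0: frame=0x2E idx=18 entry=0x45007 [P=1 RW=1 US=1 PS=0]
  L1: frame=0x45 idx=14 entry=0x49005 [P=1 RW=0 US=1 PS=0]
  ⇒ fault: PROTECTION_VIOLATION  — 2 lookups
#4 VA=0xA16FA5 (w,kernel):
  L0: frame=0x2E idx=5 entry=0x4A007 [P=1 RW=1 US=1 PS=0]
  L1: frame=0x4A idx=22 entry=0x4D007 [P=1 RW=1 US=1 PS=0]
  ✓ 0x4DFA5  — 2 lookups
#5 VA=0x3600631 (r,kernel):
  L0: frame=0x2E idx=27 entry=0x16006 [P=0 RW=1 US=1 PS=0]
  ⇒ fault: PAGE_NOT_PRESENT  — 1 lookups
#6 VA=0x30086CA (r,kernel):
  TLB hit vpn=0x3008 → PA=0x426CA
#7 VA=0x341C689 (w,user):
  L0: frame=0x2E idx=26 entry=0x51007 [P=1 RW=1 US=1 PS=0]
  L1: frame=0x51 idx=28 entry=0x52007 [P=1 RW=1 US=1 PS=0]
  ✓ 0x52689  — 2 lookups

TLB: [["0x2212", "0x35"], ["0x40E", "0x3B"], ["0x3008", "0x42"], ["0xA16", "0x4D"], ["0x341C", "0x52"]]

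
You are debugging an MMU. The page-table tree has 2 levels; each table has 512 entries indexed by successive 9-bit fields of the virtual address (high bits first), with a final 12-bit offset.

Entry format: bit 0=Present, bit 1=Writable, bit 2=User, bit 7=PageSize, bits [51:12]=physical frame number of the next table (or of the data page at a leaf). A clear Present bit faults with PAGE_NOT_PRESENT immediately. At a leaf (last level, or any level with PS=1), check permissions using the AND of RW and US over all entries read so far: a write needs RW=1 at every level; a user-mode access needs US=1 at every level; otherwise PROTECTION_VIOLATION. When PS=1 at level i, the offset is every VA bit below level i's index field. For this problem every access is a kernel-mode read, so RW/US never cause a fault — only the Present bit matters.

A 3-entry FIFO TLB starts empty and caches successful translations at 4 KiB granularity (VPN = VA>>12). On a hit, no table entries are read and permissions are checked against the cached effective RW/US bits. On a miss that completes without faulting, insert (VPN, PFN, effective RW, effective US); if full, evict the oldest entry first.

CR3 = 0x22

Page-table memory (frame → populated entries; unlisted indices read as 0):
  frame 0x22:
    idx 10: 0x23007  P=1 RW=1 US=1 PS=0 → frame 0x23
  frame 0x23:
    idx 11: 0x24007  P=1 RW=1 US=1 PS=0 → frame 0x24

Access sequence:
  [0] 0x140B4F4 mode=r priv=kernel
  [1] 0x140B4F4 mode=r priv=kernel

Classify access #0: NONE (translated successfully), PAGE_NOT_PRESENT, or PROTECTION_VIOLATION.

Walk each access:
#0 VA=0x140B4F4 (r,kernel):
  [0] read 0x22 idx=10: raw=0x23007 flags P=1 W=1 U=1 S=0
  [1] read 0x23 idx=11: raw=0x24007 flags P=1 W=1 U=1 S=0
  → PA=0x244F4  (2 entries read)
#1 VA=0x140B4F4 (r,kernel):
  TLB hit vpn=0x140B → PA=0x244F4

Access #0 fault: NONE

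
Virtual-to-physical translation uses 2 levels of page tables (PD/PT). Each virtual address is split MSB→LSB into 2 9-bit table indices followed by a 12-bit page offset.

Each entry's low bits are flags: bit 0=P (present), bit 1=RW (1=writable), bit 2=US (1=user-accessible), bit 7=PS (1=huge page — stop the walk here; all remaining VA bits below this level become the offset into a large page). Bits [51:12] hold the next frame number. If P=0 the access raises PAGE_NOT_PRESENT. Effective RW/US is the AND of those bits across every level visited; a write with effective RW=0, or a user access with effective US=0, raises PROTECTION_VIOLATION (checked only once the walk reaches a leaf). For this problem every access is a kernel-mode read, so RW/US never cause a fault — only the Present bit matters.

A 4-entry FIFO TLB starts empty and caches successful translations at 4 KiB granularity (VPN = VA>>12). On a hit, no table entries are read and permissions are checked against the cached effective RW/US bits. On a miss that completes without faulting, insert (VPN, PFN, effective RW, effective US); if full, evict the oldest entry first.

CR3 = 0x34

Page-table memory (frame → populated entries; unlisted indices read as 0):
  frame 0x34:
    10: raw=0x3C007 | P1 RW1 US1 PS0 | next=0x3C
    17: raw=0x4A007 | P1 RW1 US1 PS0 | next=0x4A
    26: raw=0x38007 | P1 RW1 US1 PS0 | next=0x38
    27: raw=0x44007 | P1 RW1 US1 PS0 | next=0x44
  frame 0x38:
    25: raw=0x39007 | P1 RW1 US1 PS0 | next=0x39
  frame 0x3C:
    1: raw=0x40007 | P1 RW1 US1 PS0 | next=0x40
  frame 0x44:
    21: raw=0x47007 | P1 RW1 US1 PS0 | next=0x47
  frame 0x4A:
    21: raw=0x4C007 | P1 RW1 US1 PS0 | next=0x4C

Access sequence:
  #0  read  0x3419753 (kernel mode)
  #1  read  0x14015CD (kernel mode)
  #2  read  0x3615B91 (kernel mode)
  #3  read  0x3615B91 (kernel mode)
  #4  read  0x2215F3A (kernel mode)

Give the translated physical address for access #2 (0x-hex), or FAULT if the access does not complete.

Trace:
#0 VA=0x3419753 (r,kernel):
  L0: frame=0x34 idx=26 entry=0x38007 [P=1 RW=1 US=1 PS=0]
  L1: frame=0x38 idx=25 entry=0x39007 [P=1 RW=1 US=1 PS=0]
  → PA=0x39753  (2 entries read)
#1 VA=0x14015CD (r,kernel):
  L0: frame=0x34 idx=10 entry=0x3C007 [P=1 RW=1 US=1 PS=0]
  L1: frame=0x3C idx=1 entry=0x40007 [P=1 RW=1 US=1 PS=0]
  → PA=0x405CD  (2 entries read)
#2 VA=0x3615B91 (r,kernel):
  L0: frame=0x34 idx=27 entry=0x44007 [P=1 RW=1 US=1 PS=0]
  L1: frame=0x44 idx=21 entry=0x47007 [P=1 RW=1 US=1 PS=0]
  → PA=0x47B91  (2 entries read)
#3 VA=0x3615B91 (r,kernel):
  TLB hit vpn=0x3615 → PA=0x47B91
#4 VA=0x2215F3A (r,kernel):
  L0: frame=0x34 idx=17 entry=0x4A007 [P=1 RW=1 US=1 PS=0]
  L1: frame=0x4A idx=21 entry=0x4C007 [P=1 RW=1 US=1 PS=0]
  → PA=0x4CF3A  (2 entries read)

Access #2 PA: 0x47B91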